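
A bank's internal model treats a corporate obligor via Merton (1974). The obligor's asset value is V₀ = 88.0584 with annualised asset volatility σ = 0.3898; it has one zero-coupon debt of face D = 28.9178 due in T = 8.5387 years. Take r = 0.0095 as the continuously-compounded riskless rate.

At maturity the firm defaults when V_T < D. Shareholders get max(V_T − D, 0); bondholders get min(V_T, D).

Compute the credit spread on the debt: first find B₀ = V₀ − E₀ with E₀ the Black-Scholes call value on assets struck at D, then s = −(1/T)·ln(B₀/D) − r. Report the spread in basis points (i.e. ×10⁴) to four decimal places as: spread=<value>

spread=178.6931

d₁ = [ln(V₀/D) + (r + σ²/2)T] / (σ√T)
   = [ln(88.0584/28.9178) + (0.0095 + 0.5·0.3898²)·8.5387] / (0.3898·√8.5387)
   = [1.113543 + 0.729820] / 1.139037 = 1.618352
d₂ = d₁ − σ√T = 1.618352 − 1.139037 = 0.479316
N(d₁) = 0.947207,  N(d₂) = 0.684143,  e^(−rT) = 0.922085
E₀ = V₀·N(d₁) − D·e^(−rT)·N(d₂)
   = 88.0584·0.947207 − 28.9178·0.922085·0.684143 = 65.167053
B₀ = V₀ − E₀ = 88.0584 − 65.167053 = 22.891347
spread = −(1/T)·ln(B₀/D) − r = −(1/8.5387)·ln(22.891347/28.9178) − 0.0095 = 0.01786931
in basis points: 0.01786931 × 10⁴ = 178.6931 bp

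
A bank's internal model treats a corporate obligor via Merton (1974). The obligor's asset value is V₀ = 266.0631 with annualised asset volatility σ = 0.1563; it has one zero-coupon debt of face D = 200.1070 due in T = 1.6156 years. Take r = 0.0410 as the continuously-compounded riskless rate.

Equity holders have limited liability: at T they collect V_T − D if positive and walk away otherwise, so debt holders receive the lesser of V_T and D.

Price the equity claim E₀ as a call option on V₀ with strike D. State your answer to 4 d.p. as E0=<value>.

E0=79.4660

d₁ = [ln(V₀/D) + (r + σ²/2)T] / (σ√T)
   = [ln(266.0631/200.1070) + (0.0410 + 0.5·0.1563²)·1.6156] / (0.1563·√1.6156)
   = [0.284881 + 0.085974] / 0.198667 = 1.866717
d₂ = d₁ − σ√T = 1.866717 − 0.198667 = 1.668050
N(d₁) = 0.969029,  N(d₂) = 0.952347,  e^(−rT) = 0.935907
E₀ = V₀·N(d₁) − D·e^(−rT)·N(d₂)
   = 266.0631·0.969029 − 200.1070·0.935907·0.952347 = 79.466022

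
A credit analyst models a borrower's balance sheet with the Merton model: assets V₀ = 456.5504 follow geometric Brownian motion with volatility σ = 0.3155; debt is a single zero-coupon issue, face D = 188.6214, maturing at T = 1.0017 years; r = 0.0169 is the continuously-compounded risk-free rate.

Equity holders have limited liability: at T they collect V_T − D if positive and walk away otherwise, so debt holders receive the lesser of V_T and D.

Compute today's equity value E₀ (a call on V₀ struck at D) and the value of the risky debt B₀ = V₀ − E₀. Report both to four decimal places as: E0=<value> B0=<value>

E0=271.1531 B0=185.3973

d₁ = [ln(V₀/D) + (r + σ²/2)T] / (σ√T)
   = [ln(456.5504/188.6214) + (0.0169 + 0.5·0.3155²)·1.0017] / (0.3155·√1.0017)
   = [0.883957 + 0.066783] / 0.315768 = 3.010883
d₂ = d₁ − σ√T = 3.010883 − 0.315768 = 2.695115
N(d₁) = 0.998698,  N(d₂) = 0.996482,  e^(−rT) = 0.983214
E₀ = V₀·N(d₁) − D·e^(−rT)·N(d₂)
   = 456.5504·0.998698 − 188.6214·0.983214·0.996482 = 271.153084
B₀ = V₀ − E₀ = 456.5504 − 271.153084 = 185.397316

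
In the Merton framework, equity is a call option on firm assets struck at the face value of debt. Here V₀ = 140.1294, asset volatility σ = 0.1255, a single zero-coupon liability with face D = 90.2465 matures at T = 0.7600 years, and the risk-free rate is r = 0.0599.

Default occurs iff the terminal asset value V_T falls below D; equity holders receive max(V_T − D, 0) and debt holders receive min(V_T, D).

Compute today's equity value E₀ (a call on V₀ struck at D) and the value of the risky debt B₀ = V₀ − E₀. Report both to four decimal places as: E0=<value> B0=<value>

E0=53.8992 B0=86.2302

d₁ = [ln(V₀/D) + (r + σ²/2)T] / (σ√T)
   = [ln(140.1294/90.2465) + (0.0599 + 0.5·0.1255²)·0.7600] / (0.1255·√0.7600)
   = [0.440021 + 0.051509] / 0.109408 = 4.492623
d₂ = d₁ − σ√T = 4.492623 − 0.109408 = 4.383215
N(d₁) = 0.999996,  N(d₂) = 0.999994,  e^(−rT) = 0.955497
E₀ = V₀·N(d₁) − D·e^(−rT)·N(d₂)
   = 140.1294·0.999996 − 90.2465·0.955497·0.999994 = 53.899181
B₀ = V₀ − E₀ = 140.1294 − 53.899181 = 86.230219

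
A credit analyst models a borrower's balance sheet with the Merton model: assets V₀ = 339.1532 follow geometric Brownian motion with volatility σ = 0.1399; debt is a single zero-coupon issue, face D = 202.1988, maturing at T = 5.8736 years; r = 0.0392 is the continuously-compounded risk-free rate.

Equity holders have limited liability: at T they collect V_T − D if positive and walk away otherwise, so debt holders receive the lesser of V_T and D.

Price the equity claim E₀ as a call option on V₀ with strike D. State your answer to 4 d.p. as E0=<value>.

E0=178.9162

d₁ = [ln(V₀/D) + (r + σ²/2)T] / (σ√T)
   = [ln(339.1532/202.1988) + (0.0392 + 0.5·0.1399²)·5.8736] / (0.1399·√5.8736)
   = [0.517201 + 0.287724] / 0.339055 = 2.374026
d₂ = d₁ − σ√T = 2.374026 − 0.339055 = 2.034971
N(d₁) = 0.991202,  N(d₂) = 0.979073,  e^(−rT) = 0.794339
E₀ = V₀·N(d₁) − D·e^(−rT)·N(d₂)
   = 339.1532·0.991202 − 202.1988·0.794339·0.979073 = 178.916239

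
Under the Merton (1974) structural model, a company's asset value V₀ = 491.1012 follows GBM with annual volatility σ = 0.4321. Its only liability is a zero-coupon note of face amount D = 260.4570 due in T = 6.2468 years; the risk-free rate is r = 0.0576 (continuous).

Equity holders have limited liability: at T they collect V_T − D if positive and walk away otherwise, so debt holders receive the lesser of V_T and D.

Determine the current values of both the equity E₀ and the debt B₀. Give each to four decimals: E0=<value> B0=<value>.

d₁ = [ln(V₀/D) + (r + σ²/2)T] / (σ√T)
   = [ln(491.1012/260.4570) + (0.0576 + 0.5·0.4321²)·6.2468] / (0.4321·√6.2468)
   = [0.634212 + 0.942987] / 1.079973 = 1.460406
d₂ = d₁ − σ√T = 1.460406 − 1.079973 = 0.380432
N(d₁) = 0.927911,  N(d₂) = 0.648188,  e^(−rT) = 0.697805
E₀ = V₀·N(d₁) − D·e^(−rT)·N(d₂)
   = 491.1012·0.927911 − 260.4570·0.697805·0.648188 = 337.891118
B₀ = V₀ − E₀ = 491.1012 − 337.891118 = 153.210082

E0=337.8911 B0=153.2101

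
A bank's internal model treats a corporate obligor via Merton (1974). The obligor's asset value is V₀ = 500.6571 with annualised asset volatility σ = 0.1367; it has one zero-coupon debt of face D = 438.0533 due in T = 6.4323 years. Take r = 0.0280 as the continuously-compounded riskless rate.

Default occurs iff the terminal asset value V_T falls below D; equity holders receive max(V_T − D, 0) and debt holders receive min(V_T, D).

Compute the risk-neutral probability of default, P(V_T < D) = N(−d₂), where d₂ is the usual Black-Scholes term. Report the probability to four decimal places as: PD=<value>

PD=0.2323

d₁ = [ln(V₀/D) + (r + σ²/2)T] / (σ√T)
   = [ln(500.6571/438.0533) + (0.0280 + 0.5·0.1367²)·6.4323] / (0.1367·√6.4323)
   = [0.133581 + 0.240204] / 0.346698 = 1.078128
d₂ = d₁ − σ√T = 1.078128 − 0.346698 = 0.731430
risk-neutral PD = N(−d₂) = N(-0.731430) = 0.232258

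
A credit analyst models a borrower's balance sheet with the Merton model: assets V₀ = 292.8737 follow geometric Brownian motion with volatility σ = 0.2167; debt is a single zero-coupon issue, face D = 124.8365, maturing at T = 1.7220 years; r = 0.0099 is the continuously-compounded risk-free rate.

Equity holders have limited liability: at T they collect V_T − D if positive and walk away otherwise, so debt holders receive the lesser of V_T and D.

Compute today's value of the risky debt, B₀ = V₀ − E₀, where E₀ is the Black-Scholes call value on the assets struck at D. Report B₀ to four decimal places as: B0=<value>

B0=122.7098

d₁ = [ln(V₀/D) + (r + σ²/2)T] / (σ√T)
   = [ln(292.8737/124.8365) + (0.0099 + 0.5·0.2167²)·1.7220] / (0.2167·√1.7220)
   = [0.852737 + 0.057479] / 0.284365 = 3.200877
d₂ = d₁ − σ√T = 3.200877 − 0.284365 = 2.916512
N(d₁) = 0.999315,  N(d₂) = 0.998230,  e^(−rT) = 0.983097
E₀ = V₀·N(d₁) − D·e^(−rT)·N(d₂)
   = 292.8737·0.999315 − 124.8365·0.983097·0.998230 = 170.163923
B₀ = V₀ − E₀ = 292.8737 − 170.163923 = 122.709777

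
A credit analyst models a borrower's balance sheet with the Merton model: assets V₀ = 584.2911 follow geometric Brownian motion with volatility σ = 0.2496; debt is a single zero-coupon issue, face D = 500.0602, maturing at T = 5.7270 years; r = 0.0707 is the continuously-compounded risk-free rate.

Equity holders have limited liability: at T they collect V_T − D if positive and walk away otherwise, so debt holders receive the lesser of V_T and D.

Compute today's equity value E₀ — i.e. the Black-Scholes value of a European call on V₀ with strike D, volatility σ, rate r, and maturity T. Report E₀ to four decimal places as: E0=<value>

E0=274.7234

d₁ = [ln(V₀/D) + (r + σ²/2)T] / (σ√T)
   = [ln(584.2911/500.0602) + (0.0707 + 0.5·0.2496²)·5.7270] / (0.2496·√5.7270)
   = [0.155671 + 0.583295] / 0.597322 = 1.237133
d₂ = d₁ − σ√T = 1.237133 − 0.597322 = 0.639812
N(d₁) = 0.891981,  N(d₂) = 0.738852,  e^(−rT) = 0.667044
E₀ = V₀·N(d₁) − D·e^(−rT)·N(d₂)
   = 584.2911·0.891981 − 500.0602·0.667044·0.738852 = 274.723350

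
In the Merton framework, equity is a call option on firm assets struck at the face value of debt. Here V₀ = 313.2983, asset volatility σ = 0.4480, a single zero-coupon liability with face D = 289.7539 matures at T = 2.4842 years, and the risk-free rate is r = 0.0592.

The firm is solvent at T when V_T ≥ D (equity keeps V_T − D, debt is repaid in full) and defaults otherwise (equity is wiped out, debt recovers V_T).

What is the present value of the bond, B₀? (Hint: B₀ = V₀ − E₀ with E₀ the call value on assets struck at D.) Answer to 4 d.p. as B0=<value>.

B0=200.2331

d₁ = [ln(V₀/D) + (r + σ²/2)T] / (σ√T)
   = [ln(313.2983/289.7539) + (0.0592 + 0.5·0.4480²)·2.4842] / (0.4480·√2.4842)
   = [0.078124 + 0.396359] / 0.706108 = 0.671969
d₂ = d₁ − σ√T = 0.671969 − 0.706108 = -0.034139
N(d₁) = 0.749198,  N(d₂) = 0.486383,  e^(−rT) = 0.863238
E₀ = V₀·N(d₁) − D·e^(−rT)·N(d₂)
   = 313.2983·0.749198 − 289.7539·0.863238·0.486383 = 113.065196
B₀ = V₀ − E₀ = 313.2983 − 113.065196 = 200.233104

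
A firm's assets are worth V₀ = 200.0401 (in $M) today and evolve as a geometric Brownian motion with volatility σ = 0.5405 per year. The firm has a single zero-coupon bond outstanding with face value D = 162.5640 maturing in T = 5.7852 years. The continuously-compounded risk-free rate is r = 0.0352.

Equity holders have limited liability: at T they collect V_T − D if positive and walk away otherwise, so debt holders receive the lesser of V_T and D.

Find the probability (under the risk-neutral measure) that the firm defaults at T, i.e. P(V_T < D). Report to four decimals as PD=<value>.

PD=0.6307

d₁ = [ln(V₀/D) + (r + σ²/2)T] / (σ√T)
   = [ln(200.0401/162.5640) + (0.0352 + 0.5·0.5405²)·5.7852] / (0.5405·√5.7852)
   = [0.207446 + 1.048684] / 1.300035 = 0.966228
d₂ = d₁ − σ√T = 0.966228 − 1.300035 = -0.333806
risk-neutral PD = N(−d₂) = N(0.333806) = 0.630737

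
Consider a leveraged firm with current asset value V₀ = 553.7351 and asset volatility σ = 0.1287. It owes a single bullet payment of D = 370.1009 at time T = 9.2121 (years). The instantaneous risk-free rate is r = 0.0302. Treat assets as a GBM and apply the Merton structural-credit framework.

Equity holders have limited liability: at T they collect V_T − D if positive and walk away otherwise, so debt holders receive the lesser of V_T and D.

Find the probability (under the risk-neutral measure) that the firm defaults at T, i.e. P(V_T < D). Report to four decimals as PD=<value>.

PD=0.0608

d₁ = [ln(V₀/D) + (r + σ²/2)T] / (σ√T)
   = [ln(553.7351/370.1009) + (0.0302 + 0.5·0.1287²)·9.2121] / (0.1287·√9.2121)
   = [0.402911 + 0.354499] / 0.390623 = 1.938978
d₂ = d₁ − σ√T = 1.938978 − 0.390623 = 1.548355
risk-neutral PD = N(−d₂) = N(-1.548355) = 0.060768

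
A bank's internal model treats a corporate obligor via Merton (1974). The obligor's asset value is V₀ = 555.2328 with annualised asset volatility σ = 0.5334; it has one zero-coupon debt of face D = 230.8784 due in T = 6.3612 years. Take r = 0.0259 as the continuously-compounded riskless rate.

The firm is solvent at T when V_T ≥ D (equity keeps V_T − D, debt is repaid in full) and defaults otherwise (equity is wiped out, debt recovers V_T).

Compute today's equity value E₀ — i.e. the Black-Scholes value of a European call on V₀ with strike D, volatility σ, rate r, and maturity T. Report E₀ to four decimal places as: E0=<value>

E0=408.3401

d₁ = [ln(V₀/D) + (r + σ²/2)T] / (σ√T)
   = [ln(555.2328/230.8784) + (0.0259 + 0.5·0.5334²)·6.3612] / (0.5334·√6.3612)
   = [0.877496 + 1.069685] / 1.345311 = 1.447385
d₂ = d₁ − σ√T = 1.447385 − 1.345311 = 0.102074
N(d₁) = 0.926105,  N(d₂) = 0.540651,  e^(−rT) = 0.848101
E₀ = V₀·N(d₁) − D·e^(−rT)·N(d₂)
   = 555.2328·0.926105 − 230.8784·0.848101·0.540651 = 408.340122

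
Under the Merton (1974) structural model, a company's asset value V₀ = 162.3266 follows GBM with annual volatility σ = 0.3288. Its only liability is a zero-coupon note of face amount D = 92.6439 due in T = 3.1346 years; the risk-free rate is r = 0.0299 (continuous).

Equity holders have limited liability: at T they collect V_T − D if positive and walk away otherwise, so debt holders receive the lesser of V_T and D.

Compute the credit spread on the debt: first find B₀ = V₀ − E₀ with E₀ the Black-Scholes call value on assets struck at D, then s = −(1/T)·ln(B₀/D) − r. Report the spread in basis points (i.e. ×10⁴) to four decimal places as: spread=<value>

spread=168.1229

d₁ = [ln(V₀/D) + (r + σ²/2)T] / (σ√T)
   = [ln(162.3266/92.6439) + (0.0299 + 0.5·0.3288²)·3.1346] / (0.3288·√3.1346)
   = [0.560847 + 0.263164] / 0.582134 = 1.415502
d₂ = d₁ − σ√T = 1.415502 − 0.582134 = 0.833368
N(d₁) = 0.921539,  N(d₂) = 0.797681,  e^(−rT) = 0.910534
E₀ = V₀·N(d₁) − D·e^(−rT)·N(d₂)
   = 162.3266·0.921539 − 92.6439·0.910534·0.797681 = 82.301626
B₀ = V₀ − E₀ = 162.3266 − 82.301626 = 80.024974
spread = −(1/T)·ln(B₀/D) − r = −(1/3.1346)·ln(80.024974/92.6439) − 0.0299 = 0.01681229
in basis points: 0.01681229 × 10⁴ = 168.1229 bp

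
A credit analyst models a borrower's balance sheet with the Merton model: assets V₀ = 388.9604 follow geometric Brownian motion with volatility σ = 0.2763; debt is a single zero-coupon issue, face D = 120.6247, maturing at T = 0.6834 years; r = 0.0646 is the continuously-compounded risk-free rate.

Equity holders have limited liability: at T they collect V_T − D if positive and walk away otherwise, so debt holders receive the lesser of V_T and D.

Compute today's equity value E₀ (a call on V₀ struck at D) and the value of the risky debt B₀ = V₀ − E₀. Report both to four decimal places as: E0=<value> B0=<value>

d₁ = [ln(V₀/D) + (r + σ²/2)T] / (σ√T)
   = [ln(388.9604/120.6247) + (0.0646 + 0.5·0.2763²)·0.6834] / (0.2763·√0.6834)
   = [1.170793 + 0.070234] / 0.228412 = 5.433290
d₂ = d₁ − σ√T = 5.433290 − 0.228412 = 5.204878
N(d₁) = 1.000000,  N(d₂) = 1.000000,  e^(−rT) = 0.956813
E₀ = V₀·N(d₁) − D·e^(−rT)·N(d₂)
   = 388.9604·1.000000 − 120.6247·0.956813·1.000000 = 273.545158
B₀ = V₀ − E₀ = 388.9604 − 273.545158 = 115.415242

E0=273.5452 B0=115.4152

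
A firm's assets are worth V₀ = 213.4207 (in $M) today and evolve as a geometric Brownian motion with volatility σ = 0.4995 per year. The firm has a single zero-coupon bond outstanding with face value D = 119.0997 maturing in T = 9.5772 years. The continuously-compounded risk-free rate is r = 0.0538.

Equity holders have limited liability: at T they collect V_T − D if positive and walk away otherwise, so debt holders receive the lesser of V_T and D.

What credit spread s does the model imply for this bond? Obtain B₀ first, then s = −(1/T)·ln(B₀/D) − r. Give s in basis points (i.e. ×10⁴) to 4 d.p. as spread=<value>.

spread=399.5282

d₁ = [ln(V₀/D) + (r + σ²/2)T] / (σ√T)
   = [ln(213.4207/119.0997) + (0.0538 + 0.5·0.4995²)·9.5772] / (0.4995·√9.5772)
   = [0.583304 + 1.710010] / 1.545805 = 1.483573
d₂ = d₁ − σ√T = 1.483573 − 1.545805 = -0.062232
N(d₁) = 0.931039,  N(d₂) = 0.475189,  e^(−rT) = 0.597349
E₀ = V₀·N(d₁) − D·e^(−rT)·N(d₂)
   = 213.4207·0.931039 − 119.0997·0.597349·0.475189 = 164.896073
B₀ = V₀ − E₀ = 213.4207 − 164.896073 = 48.524627
spread = −(1/T)·ln(B₀/D) − r = −(1/9.5772)·ln(48.524627/119.0997) − 0.0538 = 0.03995282
in basis points: 0.03995282 × 10⁴ = 399.5282 bp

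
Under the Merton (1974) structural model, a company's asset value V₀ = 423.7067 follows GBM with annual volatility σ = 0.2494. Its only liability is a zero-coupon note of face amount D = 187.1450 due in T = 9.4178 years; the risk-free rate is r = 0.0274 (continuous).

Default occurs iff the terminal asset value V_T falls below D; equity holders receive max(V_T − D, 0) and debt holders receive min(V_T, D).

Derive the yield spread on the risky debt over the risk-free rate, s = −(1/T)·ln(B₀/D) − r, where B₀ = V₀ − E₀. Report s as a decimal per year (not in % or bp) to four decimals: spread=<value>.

d₁ = [ln(V₀/D) + (r + σ²/2)T] / (σ√T)
   = [ln(423.7067/187.1450) + (0.0274 + 0.5·0.2494²)·9.4178] / (0.2494·√9.4178)
   = [0.817158 + 0.550943] / 0.765370 = 1.787503
d₂ = d₁ − σ√T = 1.787503 − 0.765370 = 1.022134
N(d₁) = 0.963072,  N(d₂) = 0.846641,  e^(−rT) = 0.772558
E₀ = V₀·N(d₁) − D·e^(−rT)·N(d₂)
   = 423.7067·0.963072 − 187.1450·0.772558·0.846641 = 285.652268
B₀ = V₀ − E₀ = 423.7067 − 285.652268 = 138.054432
spread = −(1/T)·ln(B₀/D) − r = −(1/9.4178)·ln(138.054432/187.1450) − 0.0274 = 0.00490433

spread=0.0049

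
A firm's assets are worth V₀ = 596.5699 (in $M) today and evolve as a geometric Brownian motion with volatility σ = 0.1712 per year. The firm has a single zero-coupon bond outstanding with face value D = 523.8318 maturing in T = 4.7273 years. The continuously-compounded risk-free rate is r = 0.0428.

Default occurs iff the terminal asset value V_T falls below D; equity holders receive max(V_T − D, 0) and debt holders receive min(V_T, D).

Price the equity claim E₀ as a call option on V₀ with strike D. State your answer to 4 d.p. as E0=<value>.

d₁ = [ln(V₀/D) + (r + σ²/2)T] / (σ√T)
   = [ln(596.5699/523.8318) + (0.0428 + 0.5·0.1712²)·4.7273] / (0.1712·√4.7273)
   = [0.130026 + 0.271606] / 0.372229 = 1.078990
d₂ = d₁ − σ√T = 1.078990 − 0.372229 = 0.706761
N(d₁) = 0.859704,  N(d₂) = 0.760142,  e^(−rT) = 0.816827
E₀ = V₀·N(d₁) − D·e^(−rT)·N(d₂)
   = 596.5699·0.859704 − 523.8318·0.816827·0.760142 = 187.623909

E0=187.6239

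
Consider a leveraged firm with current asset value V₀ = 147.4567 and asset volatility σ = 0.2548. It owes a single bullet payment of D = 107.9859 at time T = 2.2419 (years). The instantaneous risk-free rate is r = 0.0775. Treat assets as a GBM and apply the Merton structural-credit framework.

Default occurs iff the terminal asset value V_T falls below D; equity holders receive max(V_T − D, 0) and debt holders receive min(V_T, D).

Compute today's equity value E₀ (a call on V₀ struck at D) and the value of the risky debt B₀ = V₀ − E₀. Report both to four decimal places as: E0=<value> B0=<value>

E0=58.7992 B0=88.6575

d₁ = [ln(V₀/D) + (r + σ²/2)T] / (σ√T)
   = [ln(147.4567/107.9859) + (0.0775 + 0.5·0.2548²)·2.2419] / (0.2548·√2.2419)
   = [0.311534 + 0.246523] / 0.381511 = 1.462752
d₂ = d₁ − σ√T = 1.462752 − 0.381511 = 1.081241
N(d₁) = 0.928232,  N(d₂) = 0.860205,  e^(−rT) = 0.840509
E₀ = V₀·N(d₁) − D·e^(−rT)·N(d₂)
   = 147.4567·0.928232 − 107.9859·0.840509·0.860205 = 58.799169
B₀ = V₀ − E₀ = 147.4567 − 58.799169 = 88.657531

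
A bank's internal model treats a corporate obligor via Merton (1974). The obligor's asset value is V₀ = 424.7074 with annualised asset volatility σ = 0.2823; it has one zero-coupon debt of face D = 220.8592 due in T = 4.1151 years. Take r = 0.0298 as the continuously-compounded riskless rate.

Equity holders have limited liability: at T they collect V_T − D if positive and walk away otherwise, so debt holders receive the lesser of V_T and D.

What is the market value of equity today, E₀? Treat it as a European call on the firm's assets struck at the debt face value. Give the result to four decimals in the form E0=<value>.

E0=235.8090

d₁ = [ln(V₀/D) + (r + σ²/2)T] / (σ√T)
   = [ln(424.7074/220.8592) + (0.0298 + 0.5·0.2823²)·4.1151] / (0.2823·√4.1151)
   = [0.653875 + 0.286603] / 0.572666 = 1.642281
d₂ = d₁ − σ√T = 1.642281 − 0.572666 = 1.069616
N(d₁) = 0.949734,  N(d₂) = 0.857604,  e^(−rT) = 0.884591
E₀ = V₀·N(d₁) − D·e^(−rT)·N(d₂)
   = 424.7074·0.949734 − 220.8592·0.884591·0.857604 = 235.809018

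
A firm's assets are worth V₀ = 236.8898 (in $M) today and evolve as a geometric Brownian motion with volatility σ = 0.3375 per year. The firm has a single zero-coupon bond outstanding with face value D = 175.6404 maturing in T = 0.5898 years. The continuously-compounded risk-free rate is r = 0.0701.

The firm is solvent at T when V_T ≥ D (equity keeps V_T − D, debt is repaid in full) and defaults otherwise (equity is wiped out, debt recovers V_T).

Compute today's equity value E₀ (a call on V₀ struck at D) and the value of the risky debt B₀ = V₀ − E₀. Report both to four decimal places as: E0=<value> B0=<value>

E0=70.6399 B0=166.2499

d₁ = [ln(V₀/D) + (r + σ²/2)T] / (σ√T)
   = [ln(236.8898/175.6404) + (0.0701 + 0.5·0.3375²)·0.5898] / (0.3375·√0.5898)
   = [0.299156 + 0.074936] / 0.259195 = 1.443287
d₂ = d₁ − σ√T = 1.443287 − 0.259195 = 1.184092
N(d₁) = 0.925530,  N(d₂) = 0.881812,  e^(−rT) = 0.959498
E₀ = V₀·N(d₁) − D·e^(−rT)·N(d₂)
   = 236.8898·0.925530 − 175.6404·0.959498·0.881812 = 70.639905
B₀ = V₀ − E₀ = 236.8898 − 70.639905 = 166.249895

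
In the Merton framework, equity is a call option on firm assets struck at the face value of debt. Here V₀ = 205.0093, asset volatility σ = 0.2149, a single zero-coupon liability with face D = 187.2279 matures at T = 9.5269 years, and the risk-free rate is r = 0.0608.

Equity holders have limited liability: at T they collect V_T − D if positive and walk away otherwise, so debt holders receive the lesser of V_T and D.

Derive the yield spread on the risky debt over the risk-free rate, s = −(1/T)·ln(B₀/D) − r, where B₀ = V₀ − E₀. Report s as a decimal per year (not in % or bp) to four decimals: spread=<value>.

d₁ = [ln(V₀/D) + (r + σ²/2)T] / (σ√T)
   = [ln(205.0093/187.2279) + (0.0608 + 0.5·0.2149²)·9.5269] / (0.2149·√9.5269)
   = [0.090729 + 0.799221] / 0.663303 = 1.341694
d₂ = d₁ − σ√T = 1.341694 − 0.663303 = 0.678390
N(d₁) = 0.910152,  N(d₂) = 0.751238,  e^(−rT) = 0.560327
E₀ = V₀·N(d₁) − D·e^(−rT)·N(d₂)
   = 205.0093·0.910152 − 187.2279·0.560327·0.751238 = 107.778255
B₀ = V₀ − E₀ = 205.0093 − 107.778255 = 97.231045
spread = −(1/T)·ln(B₀/D) − r = −(1/9.5269)·ln(97.231045/187.2279) − 0.0608 = 0.00797752

spread=0.0080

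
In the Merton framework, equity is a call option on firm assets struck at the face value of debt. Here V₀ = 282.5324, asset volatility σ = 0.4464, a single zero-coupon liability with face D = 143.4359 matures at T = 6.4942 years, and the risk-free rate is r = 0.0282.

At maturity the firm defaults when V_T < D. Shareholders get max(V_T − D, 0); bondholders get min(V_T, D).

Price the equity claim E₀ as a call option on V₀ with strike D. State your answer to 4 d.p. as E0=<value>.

d₁ = [ln(V₀/D) + (r + σ²/2)T] / (σ√T)
   = [ln(282.5324/143.4359) + (0.0282 + 0.5·0.4464²)·6.4942] / (0.4464·√6.4942)
   = [0.677905 + 0.830196] / 1.137593 = 1.325694
d₂ = d₁ − σ√T = 1.325694 − 1.137593 = 0.188101
N(d₁) = 0.907529,  N(d₂) = 0.574601,  e^(−rT) = 0.832655
E₀ = V₀·N(d₁) − D·e^(−rT)·N(d₂)
   = 282.5324·0.907529 − 143.4359·0.832655·0.574601 = 187.780394

E0=187.7804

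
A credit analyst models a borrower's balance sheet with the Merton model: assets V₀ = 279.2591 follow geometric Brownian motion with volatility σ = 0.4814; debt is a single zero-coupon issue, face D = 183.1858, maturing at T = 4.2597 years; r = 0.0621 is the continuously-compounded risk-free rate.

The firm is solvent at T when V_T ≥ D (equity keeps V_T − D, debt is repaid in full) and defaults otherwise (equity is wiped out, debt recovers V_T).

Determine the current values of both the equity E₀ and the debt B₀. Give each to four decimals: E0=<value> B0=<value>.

d₁ = [ln(V₀/D) + (r + σ²/2)T] / (σ√T)
   = [ln(279.2591/183.1858) + (0.0621 + 0.5·0.4814²)·4.2597] / (0.4814·√4.2597)
   = [0.421639 + 0.758112] / 0.993563 = 1.187393
d₂ = d₁ − σ√T = 1.187393 − 0.993563 = 0.193830
N(d₁) = 0.882464,  N(d₂) = 0.576845,  e^(−rT) = 0.767569
E₀ = V₀·N(d₁) − D·e^(−rT)·N(d₂)
   = 279.2591·0.882464 − 183.1858·0.767569·0.576845 = 165.327131
B₀ = V₀ − E₀ = 279.2591 − 165.327131 = 113.931969

E0=165.3271 B0=113.9320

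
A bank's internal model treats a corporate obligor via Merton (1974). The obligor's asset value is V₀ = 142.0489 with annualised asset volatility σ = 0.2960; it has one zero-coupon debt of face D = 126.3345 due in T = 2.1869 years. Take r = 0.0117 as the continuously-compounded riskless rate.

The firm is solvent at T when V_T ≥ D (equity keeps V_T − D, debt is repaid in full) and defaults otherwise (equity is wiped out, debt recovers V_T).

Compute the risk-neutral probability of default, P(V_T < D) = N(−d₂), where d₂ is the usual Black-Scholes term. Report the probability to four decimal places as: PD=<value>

PD=0.4572

d₁ = [ln(V₀/D) + (r + σ²/2)T] / (σ√T)
   = [ln(142.0489/126.3345) + (0.0117 + 0.5·0.2960²)·2.1869] / (0.2960·√2.1869)
   = [0.117238 + 0.121390] / 0.437730 = 0.545151
d₂ = d₁ − σ√T = 0.545151 − 0.437730 = 0.107421
risk-neutral PD = N(−d₂) = N(-0.107421) = 0.457228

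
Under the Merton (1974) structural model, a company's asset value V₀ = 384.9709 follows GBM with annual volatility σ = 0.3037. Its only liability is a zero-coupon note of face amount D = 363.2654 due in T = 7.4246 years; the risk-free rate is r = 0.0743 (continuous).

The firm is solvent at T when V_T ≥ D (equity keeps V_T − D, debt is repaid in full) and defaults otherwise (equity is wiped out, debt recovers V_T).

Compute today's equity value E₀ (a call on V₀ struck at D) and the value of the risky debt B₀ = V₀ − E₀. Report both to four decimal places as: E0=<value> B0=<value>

E0=205.7422 B0=179.2287

d₁ = [ln(V₀/D) + (r + σ²/2)T] / (σ√T)
   = [ln(384.9709/363.2654) + (0.0743 + 0.5·0.3037²)·7.4246] / (0.3037·√7.4246)
   = [0.058034 + 0.894047] / 0.827525 = 1.150516
d₂ = d₁ − σ√T = 1.150516 − 0.827525 = 0.322990
N(d₁) = 0.875034,  N(d₂) = 0.626649,  e^(−rT) = 0.576000
E₀ = V₀·N(d₁) − D·e^(−rT)·N(d₂)
   = 384.9709·0.875034 − 363.2654·0.576000·0.626649 = 205.742216
B₀ = V₀ − E₀ = 384.9709 − 205.742216 = 179.228684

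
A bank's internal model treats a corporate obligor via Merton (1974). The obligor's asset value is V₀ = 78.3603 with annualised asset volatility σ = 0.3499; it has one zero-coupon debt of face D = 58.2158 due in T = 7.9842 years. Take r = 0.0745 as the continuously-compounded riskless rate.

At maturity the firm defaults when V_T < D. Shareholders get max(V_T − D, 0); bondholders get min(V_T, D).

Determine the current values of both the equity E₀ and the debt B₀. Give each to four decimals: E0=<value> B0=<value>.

d₁ = [ln(V₀/D) + (r + σ²/2)T] / (σ√T)
   = [ln(78.3603/58.2158) + (0.0745 + 0.5·0.3499²)·7.9842] / (0.3499·√7.9842)
   = [0.297161 + 1.083576] / 0.988689 = 1.396533
d₂ = d₁ − σ√T = 1.396533 − 0.988689 = 0.407844
N(d₁) = 0.918723,  N(d₂) = 0.658306,  e^(−rT) = 0.551660
E₀ = V₀·N(d₁) − D·e^(−rT)·N(d₂)
   = 78.3603·0.918723 − 58.2158·0.551660·0.658306 = 50.849687
B₀ = V₀ − E₀ = 78.3603 − 50.849687 = 27.510613

E0=50.8497 B0=27.5106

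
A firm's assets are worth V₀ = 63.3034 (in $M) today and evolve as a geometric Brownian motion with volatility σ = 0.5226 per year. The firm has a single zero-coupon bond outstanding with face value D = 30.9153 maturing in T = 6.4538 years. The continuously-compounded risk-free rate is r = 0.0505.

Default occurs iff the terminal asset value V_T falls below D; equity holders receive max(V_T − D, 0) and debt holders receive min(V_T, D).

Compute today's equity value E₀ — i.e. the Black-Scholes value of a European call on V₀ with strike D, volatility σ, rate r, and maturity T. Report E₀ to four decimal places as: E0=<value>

d₁ = [ln(V₀/D) + (r + σ²/2)T] / (σ√T)
   = [ln(63.3034/30.9153) + (0.0505 + 0.5·0.5226²)·6.4538] / (0.5226·√6.4538)
   = [0.716688 + 1.207218] / 1.327630 = 1.449128
d₂ = d₁ − σ√T = 1.449128 − 1.327630 = 0.121497
N(d₁) = 0.926349,  N(d₂) = 0.548351,  e^(−rT) = 0.721865
E₀ = V₀·N(d₁) − D·e^(−rT)·N(d₂)
   = 63.3034·0.926349 − 30.9153·0.721865·0.548351 = 46.403661

E0=46.4037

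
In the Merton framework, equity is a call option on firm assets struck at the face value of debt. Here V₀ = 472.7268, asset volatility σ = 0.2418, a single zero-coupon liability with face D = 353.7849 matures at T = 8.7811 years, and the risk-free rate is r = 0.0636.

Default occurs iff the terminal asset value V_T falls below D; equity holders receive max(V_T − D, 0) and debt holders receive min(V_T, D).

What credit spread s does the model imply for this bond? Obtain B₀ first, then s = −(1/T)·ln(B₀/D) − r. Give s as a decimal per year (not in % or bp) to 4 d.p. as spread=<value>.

spread=0.0071

d₁ = [ln(V₀/D) + (r + σ²/2)T] / (σ√T)
   = [ln(472.7268/353.7849) + (0.0636 + 0.5·0.2418²)·8.7811] / (0.2418·√8.7811)
   = [0.289829 + 0.815181] / 0.716524 = 1.542181
d₂ = d₁ − σ√T = 1.542181 − 0.716524 = 0.825657
N(d₁) = 0.938485,  N(d₂) = 0.795501,  e^(−rT) = 0.572079
E₀ = V₀·N(d₁) − D·e^(−rT)·N(d₂)
   = 472.7268·0.938485 − 353.7849·0.572079·0.795501 = 282.643373
B₀ = V₀ − E₀ = 472.7268 − 282.643373 = 190.083427
spread = −(1/T)·ln(B₀/D) − r = −(1/8.7811)·ln(190.083427/353.7849) − 0.0636 = 0.00714581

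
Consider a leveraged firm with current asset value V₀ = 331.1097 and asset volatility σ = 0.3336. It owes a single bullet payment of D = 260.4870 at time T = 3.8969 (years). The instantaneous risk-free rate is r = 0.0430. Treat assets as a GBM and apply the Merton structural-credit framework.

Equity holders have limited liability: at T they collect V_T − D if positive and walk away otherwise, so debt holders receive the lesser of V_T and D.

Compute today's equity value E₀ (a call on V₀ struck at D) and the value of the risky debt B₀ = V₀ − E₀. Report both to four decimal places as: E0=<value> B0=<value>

E0=139.0650 B0=192.0447

d₁ = [ln(V₀/D) + (r + σ²/2)T] / (σ√T)
   = [ln(331.1097/260.4870) + (0.0430 + 0.5·0.3336²)·3.8969] / (0.3336·√3.8969)
   = [0.239897 + 0.384408] / 0.658545 = 0.948005
d₂ = d₁ − σ√T = 0.948005 − 0.658545 = 0.289460
N(d₁) = 0.828437,  N(d₂) = 0.613885,  e^(−rT) = 0.845720
E₀ = V₀·N(d₁) − D·e^(−rT)·N(d₂)
   = 331.1097·0.828437 − 260.4870·0.845720·0.613885 = 139.065011
B₀ = V₀ − E₀ = 331.1097 − 139.065011 = 192.044689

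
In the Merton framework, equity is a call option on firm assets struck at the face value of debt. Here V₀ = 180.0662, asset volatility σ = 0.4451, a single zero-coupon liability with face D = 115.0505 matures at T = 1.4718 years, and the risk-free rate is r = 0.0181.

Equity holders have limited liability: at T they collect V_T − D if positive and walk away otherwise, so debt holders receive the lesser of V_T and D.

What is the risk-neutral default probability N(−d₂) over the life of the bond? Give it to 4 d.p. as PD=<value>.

PD=0.2713

d₁ = [ln(V₀/D) + (r + σ²/2)T] / (σ√T)
   = [ln(180.0662/115.0505) + (0.0181 + 0.5·0.4451²)·1.4718] / (0.4451·√1.4718)
   = [0.447953 + 0.172432] / 0.539985 = 1.148892
d₂ = d₁ − σ√T = 1.148892 − 0.539985 = 0.608907
risk-neutral PD = N(−d₂) = N(-0.608907) = 0.271293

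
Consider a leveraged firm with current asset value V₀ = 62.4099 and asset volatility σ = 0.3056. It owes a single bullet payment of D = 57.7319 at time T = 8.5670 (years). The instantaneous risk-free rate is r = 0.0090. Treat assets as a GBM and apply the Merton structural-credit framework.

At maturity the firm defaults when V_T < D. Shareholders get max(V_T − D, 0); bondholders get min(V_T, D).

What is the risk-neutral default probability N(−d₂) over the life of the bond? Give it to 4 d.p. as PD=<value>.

d₁ = [ln(V₀/D) + (r + σ²/2)T] / (σ√T)
   = [ln(62.4099/57.7319) + (0.0090 + 0.5·0.3056²)·8.5670] / (0.3056·√8.5670)
   = [0.077914 + 0.477145] / 0.894474 = 0.620542
d₂ = d₁ − σ√T = 0.620542 − 0.894474 = -0.273932
risk-neutral PD = N(−d₂) = N(0.273932) = 0.607931

PD=0.6079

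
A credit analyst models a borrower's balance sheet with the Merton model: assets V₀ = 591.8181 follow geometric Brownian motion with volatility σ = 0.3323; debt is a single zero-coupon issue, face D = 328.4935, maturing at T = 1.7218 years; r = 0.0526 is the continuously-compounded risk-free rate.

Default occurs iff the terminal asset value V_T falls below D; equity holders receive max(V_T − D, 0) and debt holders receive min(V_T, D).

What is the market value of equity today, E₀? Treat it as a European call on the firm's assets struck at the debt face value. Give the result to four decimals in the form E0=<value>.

E0=296.4007

d₁ = [ln(V₀/D) + (r + σ²/2)T] / (σ√T)
   = [ln(591.8181/328.4935) + (0.0526 + 0.5·0.3323²)·1.7218] / (0.3323·√1.7218)
   = [0.588682 + 0.185630] / 0.436035 = 1.775802
d₂ = d₁ − σ√T = 1.775802 − 0.436035 = 1.339766
N(d₁) = 0.962117,  N(d₂) = 0.909839,  e^(−rT) = 0.913413
E₀ = V₀·N(d₁) − D·e^(−rT)·N(d₂)
   = 591.8181·0.962117 − 328.4935·0.913413·0.909839 = 296.400737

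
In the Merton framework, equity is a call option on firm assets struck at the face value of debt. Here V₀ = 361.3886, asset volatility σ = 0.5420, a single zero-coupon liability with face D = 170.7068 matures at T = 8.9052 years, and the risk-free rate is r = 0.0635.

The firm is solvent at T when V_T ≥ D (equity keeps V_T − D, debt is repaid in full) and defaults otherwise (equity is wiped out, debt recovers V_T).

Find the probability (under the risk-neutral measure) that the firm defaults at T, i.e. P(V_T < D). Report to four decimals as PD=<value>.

PD=0.4982

d₁ = [ln(V₀/D) + (r + σ²/2)T] / (σ√T)
   = [ln(361.3886/170.7068) + (0.0635 + 0.5·0.5420²)·8.9052] / (0.5420·√8.9052)
   = [0.750006 + 1.873494] / 1.617414 = 1.622034
d₂ = d₁ − σ√T = 1.622034 − 1.617414 = 0.004620
risk-neutral PD = N(−d₂) = N(-0.004620) = 0.498157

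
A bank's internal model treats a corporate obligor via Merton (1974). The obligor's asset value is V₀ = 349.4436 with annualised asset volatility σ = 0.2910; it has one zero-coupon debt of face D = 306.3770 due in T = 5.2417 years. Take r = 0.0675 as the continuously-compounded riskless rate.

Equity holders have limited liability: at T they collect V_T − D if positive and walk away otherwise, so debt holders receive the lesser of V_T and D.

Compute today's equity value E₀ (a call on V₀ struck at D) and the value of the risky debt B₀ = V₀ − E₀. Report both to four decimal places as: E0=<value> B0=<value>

E0=158.4515 B0=190.9921

d₁ = [ln(V₀/D) + (r + σ²/2)T] / (σ√T)
   = [ln(349.4436/306.3770) + (0.0675 + 0.5·0.2910²)·5.2417] / (0.2910·√5.2417)
   = [0.131526 + 0.575751] / 0.666237 = 1.061599
d₂ = d₁ − σ√T = 1.061599 − 0.666237 = 0.395361
N(d₁) = 0.855791,  N(d₂) = 0.653712,  e^(−rT) = 0.702005
E₀ = V₀·N(d₁) − D·e^(−rT)·N(d₂)
   = 349.4436·0.855791 − 306.3770·0.702005·0.653712 = 158.451549
B₀ = V₀ − E₀ = 349.4436 − 158.451549 = 190.992051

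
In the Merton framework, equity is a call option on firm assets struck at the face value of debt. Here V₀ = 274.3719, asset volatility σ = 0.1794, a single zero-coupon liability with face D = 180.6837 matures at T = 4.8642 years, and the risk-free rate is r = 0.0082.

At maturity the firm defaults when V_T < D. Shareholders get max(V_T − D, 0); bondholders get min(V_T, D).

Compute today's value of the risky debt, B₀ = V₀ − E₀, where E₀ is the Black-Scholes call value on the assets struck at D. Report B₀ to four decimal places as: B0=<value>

d₁ = [ln(V₀/D) + (r + σ²/2)T] / (σ√T)
   = [ln(274.3719/180.6837) + (0.0082 + 0.5·0.1794²)·4.8642] / (0.1794·√4.8642)
   = [0.417736 + 0.118162] / 0.395665 = 1.354423
d₂ = d₁ − σ√T = 1.354423 − 0.395665 = 0.958758
N(d₁) = 0.912199,  N(d₂) = 0.831160,  e^(−rT) = 0.960899
E₀ = V₀·N(d₁) − D·e^(−rT)·N(d₂)
   = 274.3719·0.912199 − 180.6837·0.960899·0.831160 = 105.977002
B₀ = V₀ − E₀ = 274.3719 − 105.977002 = 168.394898

B0=168.3949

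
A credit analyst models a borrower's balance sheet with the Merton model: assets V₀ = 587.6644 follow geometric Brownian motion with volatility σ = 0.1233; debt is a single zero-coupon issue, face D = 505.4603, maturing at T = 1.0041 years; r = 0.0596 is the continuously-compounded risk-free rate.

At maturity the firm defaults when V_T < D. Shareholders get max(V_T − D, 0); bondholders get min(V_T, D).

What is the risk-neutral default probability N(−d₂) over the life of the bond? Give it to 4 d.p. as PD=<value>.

PD=0.0503

d₁ = [ln(V₀/D) + (r + σ²/2)T] / (σ√T)
   = [ln(587.6644/505.4603) + (0.0596 + 0.5·0.1233²)·1.0041] / (0.1233·√1.0041)
   = [0.150687 + 0.067477] / 0.123553 = 1.765755
d₂ = d₁ − σ√T = 1.765755 − 0.123553 = 1.642203
risk-neutral PD = N(−d₂) = N(-1.642203) = 0.050274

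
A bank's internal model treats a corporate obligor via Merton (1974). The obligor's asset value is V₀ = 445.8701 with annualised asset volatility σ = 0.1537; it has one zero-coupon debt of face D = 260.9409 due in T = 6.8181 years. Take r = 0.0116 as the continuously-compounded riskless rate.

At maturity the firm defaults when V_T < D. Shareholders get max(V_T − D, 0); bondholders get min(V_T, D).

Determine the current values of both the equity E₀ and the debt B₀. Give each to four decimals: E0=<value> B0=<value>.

d₁ = [ln(V₀/D) + (r + σ²/2)T] / (σ√T)
   = [ln(445.8701/260.9409) + (0.0116 + 0.5·0.1537²)·6.8181] / (0.1537·√6.8181)
   = [0.535734 + 0.159624] / 0.401334 = 1.732618
d₂ = d₁ − σ√T = 1.732618 − 0.401334 = 1.331285
N(d₁) = 0.958418,  N(d₂) = 0.908452,  e^(−rT) = 0.923957
E₀ = V₀·N(d₁) − D·e^(−rT)·N(d₂)
   = 445.8701·0.958418 − 260.9409·0.923957·0.908452 = 208.303887
B₀ = V₀ − E₀ = 445.8701 − 208.303887 = 237.566213

E0=208.3039 B0=237.5662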